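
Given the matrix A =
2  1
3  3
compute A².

[[7, 5], [15, 12]]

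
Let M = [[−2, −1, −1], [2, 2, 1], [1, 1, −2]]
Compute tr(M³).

−5

M² = [[1, −1, 3], [1, 3, −2], [−2, −1, 4]]
M³ = [[−1, 0, −8], [2, 3, 6], [6, 4, −7]]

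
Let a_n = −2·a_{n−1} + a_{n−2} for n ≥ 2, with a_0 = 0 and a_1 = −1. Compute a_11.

−5741

With companion matrix M = [[−2, 1], [1, 0]], [a_n, a_{n−1}]ᵀ = M·[a_{n−1}, a_{n−2}]ᵀ, so [a_11, a_10]ᵀ = M¹⁰·[a_1, a_0]ᵀ.
M¹⁰ = [[5741, −2378], [−2378, 985]], giving [a_11, a_10]ᵀ = [[−5741], [2378]].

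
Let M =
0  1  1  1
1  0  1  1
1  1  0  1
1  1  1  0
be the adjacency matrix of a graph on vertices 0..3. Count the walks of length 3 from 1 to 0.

7

The number of length-3 walks from vertex 1 to vertex 0 is entry (1,0) of M³, where M is the adjacency matrix.
M² = [[3, 2, 2, 2], [2, 3, 2, 2], [2, 2, 3, 2], [2, 2, 2, 3]]
M³ = [[6, 7, 7, 7], [7, 6, 7, 7], [7, 7, 6, 7], [7, 7, 7, 6]]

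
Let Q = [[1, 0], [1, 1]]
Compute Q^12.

[[1, 0], [12, 1]]

Q = I + N where N = [[0, 0], [1, 0]] is strictly lower-triangular, so N^2 = 0.
(I + N)^12 = I + 12·N = [[1, 0], [12, 1]].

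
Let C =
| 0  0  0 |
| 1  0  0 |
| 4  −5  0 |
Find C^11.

[[0, 0, 0], [0, 0, 0], [0, 0, 0]]

C is strictly triangular, hence nilpotent: C^3 = 0, so C^11 = 0.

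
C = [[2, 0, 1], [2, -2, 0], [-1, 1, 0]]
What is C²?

[[3, 1, 2], [0, 4, 2], [0, -2, -1]]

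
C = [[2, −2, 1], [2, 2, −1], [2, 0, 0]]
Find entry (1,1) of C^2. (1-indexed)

2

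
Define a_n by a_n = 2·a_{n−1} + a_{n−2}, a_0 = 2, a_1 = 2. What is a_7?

With companion matrix M = [[2, 1], [1, 0]], [a_n, a_{n−1}]ᵀ = M·[a_{n−1}, a_{n−2}]ᵀ, so [a_7, a_6]ᵀ = M^6·[a_1, a_0]ᵀ.
M^6 = [[169, 70], [70, 29]], giving [a_7, a_6]ᵀ = [[478], [198]].

478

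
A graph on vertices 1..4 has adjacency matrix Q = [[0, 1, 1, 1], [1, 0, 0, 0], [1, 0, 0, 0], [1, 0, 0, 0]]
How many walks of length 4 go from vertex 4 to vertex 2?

The number of length-4 walks from vertex 4 to vertex 2 is entry (4,2) of Q⁴, where Q is the adjacency matrix.
Q² = [[3, 0, 0, 0], [0, 1, 1, 1], [0, 1, 1, 1], [0, 1, 1, 1]]
Q³ = [[0, 3, 3, 3], [3, 0, 0, 0], [3, 0, 0, 0], [3, 0, 0, 0]]
Q⁴ = [[9, 0, 0, 0], [0, 3, 3, 3], [0, 3, 3, 3], [0, 3, 3, 3]]

3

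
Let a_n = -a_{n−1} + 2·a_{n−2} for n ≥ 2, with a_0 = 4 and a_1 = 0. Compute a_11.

-2728

With companion matrix A = [[-1, 2], [1, 0]], [a_n, a_{n−1}]ᵀ = A·[a_{n−1}, a_{n−2}]ᵀ, so [a_11, a_10]ᵀ = A¹⁰·[a_1, a_0]ᵀ.
A¹⁰ = [[683, -682], [-341, 342]], giving [a_11, a_10]ᵀ = [[-2728], [1368]].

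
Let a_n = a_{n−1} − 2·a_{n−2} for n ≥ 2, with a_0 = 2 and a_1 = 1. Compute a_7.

With companion matrix B = [[1, −2], [1, 0]], [a_n, a_{n−1}]ᵀ = B·[a_{n−1}, a_{n−2}]ᵀ, so [a_7, a_6]ᵀ = B⁶·[a_1, a_0]ᵀ.
B⁶ = [[7, −10], [5, 2]], giving [a_7, a_6]ᵀ = [[−13], [9]].

−13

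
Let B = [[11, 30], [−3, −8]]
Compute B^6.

[[631, 1890], [−189, −566]]

tr B = 3 and det B = 2, so the characteristic polynomial is λ² − (3)λ + (2) with roots 1 and 2.
Eigenvectors give P = [[−3, 10], [1, −3]] with P⁻¹ = [[3, 10], [1, 3]], and B = P·diag(1, 2)·P⁻¹.
Then B^6 = P·diag(1, 64)·P⁻¹ = [[−3, 640], [1, −192]] · [[3, 10], [1, 3]] = [[631, 1890], [−189, −566]].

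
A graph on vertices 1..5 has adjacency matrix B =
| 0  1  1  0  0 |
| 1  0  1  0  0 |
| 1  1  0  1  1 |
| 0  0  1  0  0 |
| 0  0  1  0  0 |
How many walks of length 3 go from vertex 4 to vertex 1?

The number of length-3 walks from vertex 4 to vertex 1 is entry (4,1) of B³, where B is the adjacency matrix.
B² = [[2, 1, 1, 1, 1], [1, 2, 1, 1, 1], [1, 1, 4, 0, 0], [1, 1, 0, 1, 1], [1, 1, 0, 1, 1]]
B³ = [[2, 3, 5, 1, 1], [3, 2, 5, 1, 1], [5, 5, 2, 4, 4], [1, 1, 4, 0, 0], [1, 1, 4, 0, 0]]

1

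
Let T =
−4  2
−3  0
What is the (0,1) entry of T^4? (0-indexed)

−32

T^2 = [[10, −8], [12, −6]]
T^3 = [[−16, 20], [−30, 24]]
T^4 = [[4, −32], [48, −60]]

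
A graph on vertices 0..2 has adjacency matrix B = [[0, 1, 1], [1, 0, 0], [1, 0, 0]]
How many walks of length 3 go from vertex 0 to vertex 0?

0

The number of length-3 walks from vertex 0 to vertex 0 is entry (0,0) of B³, where B is the adjacency matrix.
B² = [[2, 0, 0], [0, 1, 1], [0, 1, 1]]
B³ = [[0, 2, 2], [2, 0, 0], [2, 0, 0]]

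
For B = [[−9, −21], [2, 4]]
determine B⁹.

[[−134709, −402591], [38342, 114514]]

tr B = −5 and det B = 6, so the characteristic polynomial is λ² − (−5)λ + (6) with roots −2 and −3.
Eigenvectors give P = [[3, 7], [−1, −2]] with P⁻¹ = [[−2, −7], [1, 3]], and B = P·diag(−2, −3)·P⁻¹.
Then B⁹ = P·diag(−512, −19683)·P⁻¹ = [[−1536, −137781], [512, 39366]] · [[−2, −7], [1, 3]] = [[−134709, −402591], [38342, 114514]].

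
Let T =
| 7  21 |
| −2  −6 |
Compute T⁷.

[[7, 21], [−2, −6]]

T² = T (a projection; rank 1, trace 1), so T⁷ = T.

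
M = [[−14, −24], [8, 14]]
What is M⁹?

[[−3584, −6144], [2048, 3584]]

tr M = 0 and det M = −4, so the characteristic polynomial is λ² − (0)λ + (−4) with roots 2 and −2.
Eigenvectors give P = [[−3, −2], [2, 1]] with P⁻¹ = [[1, 2], [−2, −3]], and M = P·diag(2, −2)·P⁻¹.
Then M⁹ = P·diag(512, −512)·P⁻¹ = [[−1536, 1024], [1024, −512]] · [[1, 2], [−2, −3]] = [[−3584, −6144], [2048, 3584]].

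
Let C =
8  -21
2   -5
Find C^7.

tr C = 3 and det C = 2, so the characteristic polynomial is λ² − (3)λ + (2) with roots 1 and 2.
Eigenvectors give P = [[3, 7], [1, 2]] with P⁻¹ = [[-2, 7], [1, -3]], and C = P·diag(1, 2)·P⁻¹.
Then C^7 = P·diag(1, 128)·P⁻¹ = [[3, 896], [1, 256]] · [[-2, 7], [1, -3]] = [[890, -2667], [254, -761]].

[[890, -2667], [254, -761]]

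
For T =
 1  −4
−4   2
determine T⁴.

[[433, −444], [−444, 544]]

T² = [[17, −12], [−12, 20]]
T³ = [[65, −92], [−92, 88]]
T⁴ = [[433, −444], [−444, 544]]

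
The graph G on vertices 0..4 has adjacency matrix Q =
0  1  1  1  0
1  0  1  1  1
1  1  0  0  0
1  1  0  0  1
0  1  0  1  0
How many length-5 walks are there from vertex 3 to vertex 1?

58

The number of length-5 walks from vertex 3 to vertex 1 is entry (3,1) of Q⁵, where Q is the adjacency matrix.
Q² = [[3, 2, 1, 1, 2], [2, 4, 1, 2, 1], [1, 1, 2, 2, 1], [1, 2, 2, 3, 1], [2, 1, 1, 1, 2]]
Q³ = [[4, 7, 5, 7, 3], [7, 6, 6, 7, 6], [5, 6, 2, 3, 3], [7, 7, 3, 4, 5], [3, 6, 3, 5, 2]]
Q⁴ = [[19, 19, 11, 14, 14], [19, 26, 13, 19, 13], [11, 13, 11, 14, 9], [14, 19, 14, 19, 11], [14, 13, 9, 11, 11]]
Q⁵ = [[44, 58, 38, 52, 33], [58, 64, 45, 58, 45], [38, 45, 24, 33, 27], [52, 58, 33, 44, 38], [33, 45, 27, 38, 24]]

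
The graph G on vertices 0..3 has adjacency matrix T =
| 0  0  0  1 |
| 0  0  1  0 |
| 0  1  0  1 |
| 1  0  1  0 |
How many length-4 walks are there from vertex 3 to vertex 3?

The number of length-4 walks from vertex 3 to vertex 3 is entry (3,3) of T⁴, where T is the adjacency matrix.
T² = [[1, 0, 1, 0], [0, 1, 0, 1], [1, 0, 2, 0], [0, 1, 0, 2]]
T³ = [[0, 1, 0, 2], [1, 0, 2, 0], [0, 2, 0, 3], [2, 0, 3, 0]]
T⁴ = [[2, 0, 3, 0], [0, 2, 0, 3], [3, 0, 5, 0], [0, 3, 0, 5]]

5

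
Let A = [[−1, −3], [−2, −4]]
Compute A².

[[7, 15], [10, 22]]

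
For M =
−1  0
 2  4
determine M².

[[1, 0], [6, 16]]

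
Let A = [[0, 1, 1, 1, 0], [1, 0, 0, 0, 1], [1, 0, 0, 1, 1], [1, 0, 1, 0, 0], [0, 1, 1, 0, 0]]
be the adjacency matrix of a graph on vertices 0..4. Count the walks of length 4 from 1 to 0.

3

The number of length-4 walks from vertex 1 to vertex 0 is entry (1,0) of A^4, where A is the adjacency matrix.
A^2 = [[3, 0, 1, 1, 2], [0, 2, 2, 1, 0], [1, 2, 3, 1, 0], [1, 1, 1, 2, 1], [2, 0, 0, 1, 2]]
A^3 = [[2, 5, 6, 4, 1], [5, 0, 1, 2, 4], [6, 1, 2, 4, 5], [4, 2, 4, 2, 2], [1, 4, 5, 2, 0]]
A^4 = [[15, 3, 7, 8, 11], [3, 9, 11, 6, 1], [7, 11, 15, 8, 3], [8, 6, 8, 8, 6], [11, 1, 3, 6, 9]]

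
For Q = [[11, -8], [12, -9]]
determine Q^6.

[[2185, -1456], [2184, -1455]]

tr Q = 2 and det Q = -3, so the characteristic polynomial is λ² − (2)λ + (-3) with roots 3 and -1.
Eigenvectors give P = [[1, -2], [1, -3]] with P⁻¹ = [[3, -2], [1, -1]], and Q = P·diag(3, -1)·P⁻¹.
Then Q^6 = P·diag(729, 1)·P⁻¹ = [[729, -2], [729, -3]] · [[3, -2], [1, -1]] = [[2185, -1456], [2184, -1455]].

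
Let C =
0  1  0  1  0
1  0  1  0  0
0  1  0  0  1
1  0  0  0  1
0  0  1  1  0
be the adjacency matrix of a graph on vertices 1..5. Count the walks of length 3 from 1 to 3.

1

The number of length-3 walks from vertex 1 to vertex 3 is entry (1,3) of C^3, where C is the adjacency matrix.
C^2 = [[2, 0, 1, 0, 1], [0, 2, 0, 1, 1], [1, 0, 2, 1, 0], [0, 1, 1, 2, 0], [1, 1, 0, 0, 2]]
C^3 = [[0, 3, 1, 3, 1], [3, 0, 3, 1, 1], [1, 3, 0, 1, 3], [3, 1, 1, 0, 3], [1, 1, 3, 3, 0]]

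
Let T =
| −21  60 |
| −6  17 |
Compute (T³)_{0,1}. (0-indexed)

780

tr T = −4 and det T = 3, so the characteristic polynomial is λ² − (−4)λ + (3) with roots −3 and −1.
Eigenvectors give P = [[−10, −3], [−3, −1]] with P⁻¹ = [[−1, 3], [3, −10]], and T = P·diag(−3, −1)·P⁻¹.
Then T³ = P·diag(−27, −1)·P⁻¹ = [[270, 3], [81, 1]] · [[−1, 3], [3, −10]] = [[−261, 780], [−78, 233]].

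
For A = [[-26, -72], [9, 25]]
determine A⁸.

[[2296, 6120], [-765, -2039]]

tr A = -1 and det A = -2, so the characteristic polynomial is λ² − (-1)λ + (-2) with roots 1 and -2.
Eigenvectors give P = [[-8, -3], [3, 1]] with P⁻¹ = [[1, 3], [-3, -8]], and A = P·diag(1, -2)·P⁻¹.
Then A⁸ = P·diag(1, 256)·P⁻¹ = [[-8, -768], [3, 256]] · [[1, 3], [-3, -8]] = [[2296, 6120], [-765, -2039]].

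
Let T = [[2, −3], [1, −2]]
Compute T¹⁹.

T² = I (check: tr T = 0 and det T = −1), so T¹⁹ = T since 19 is odd.

[[2, −3], [1, −2]]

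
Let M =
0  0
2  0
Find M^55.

[[0, 0], [0, 0]]

M is strictly triangular, hence nilpotent: M^2 = 0, so M^55 = 0.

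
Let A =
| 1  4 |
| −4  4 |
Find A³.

A² = [[−15, 20], [−20, 0]]
A³ = [[−95, 20], [−20, −80]]

[[−95, 20], [−20, −80]]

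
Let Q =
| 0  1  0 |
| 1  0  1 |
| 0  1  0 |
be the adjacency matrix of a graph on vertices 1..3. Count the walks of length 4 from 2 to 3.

The number of length-4 walks from vertex 2 to vertex 3 is entry (2,3) of Q⁴, where Q is the adjacency matrix.
Q² = [[1, 0, 1], [0, 2, 0], [1, 0, 1]]
Q³ = [[0, 2, 0], [2, 0, 2], [0, 2, 0]]
Q⁴ = [[2, 0, 2], [0, 4, 0], [2, 0, 2]]

0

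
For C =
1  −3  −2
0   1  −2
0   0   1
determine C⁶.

[[1, −18, 78], [0, 1, −12], [0, 0, 1]]

C = I + N where N = [[0, −3, −2], [0, 0, −2], [0, 0, 0]] is strictly upper-triangular, so N³ = 0.
(I + N)⁶ = I + 6·N + 15·N² = [[1, −18, 78], [0, 1, −12], [0, 0, 1]].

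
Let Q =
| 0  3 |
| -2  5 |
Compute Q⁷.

[[-3990, 6177], [-4118, 6305]]

tr Q = 5 and det Q = 6, so the characteristic polynomial is λ² − (5)λ + (6) with roots 3 and 2.
Eigenvectors give P = [[1, 3], [1, 2]] with P⁻¹ = [[-2, 3], [1, -1]], and Q = P·diag(3, 2)·P⁻¹.
Then Q⁷ = P·diag(2187, 128)·P⁻¹ = [[2187, 384], [2187, 256]] · [[-2, 3], [1, -1]] = [[-3990, 6177], [-4118, 6305]].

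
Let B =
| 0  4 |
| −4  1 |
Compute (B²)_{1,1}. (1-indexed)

−16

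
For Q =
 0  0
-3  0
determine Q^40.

[[0, 0], [0, 0]]

Q is strictly triangular, hence nilpotent: Q^2 = 0, so Q^40 = 0.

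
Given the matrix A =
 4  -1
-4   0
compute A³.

[[96, -20], [-80, 16]]

A² = [[20, -4], [-16, 4]]
A³ = [[96, -20], [-80, 16]]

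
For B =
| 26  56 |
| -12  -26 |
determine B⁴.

tr B = 0 and det B = -4, so the characteristic polynomial is λ² − (0)λ + (-4) with roots 2 and -2.
Eigenvectors give P = [[7, 2], [-3, -1]] with P⁻¹ = [[1, 2], [-3, -7]], and B = P·diag(2, -2)·P⁻¹.
Then B⁴ = P·diag(16, 16)·P⁻¹ = [[112, 32], [-48, -16]] · [[1, 2], [-3, -7]] = [[16, 0], [0, 16]].

[[16, 0], [0, 16]]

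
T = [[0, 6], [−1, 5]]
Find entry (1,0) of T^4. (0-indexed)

tr T = 5 and det T = 6, so the characteristic polynomial is λ² − (5)λ + (6) with roots 2 and 3.
Eigenvectors give P = [[3, 2], [1, 1]] with P⁻¹ = [[1, −2], [−1, 3]], and T = P·diag(2, 3)·P⁻¹.
Then T^4 = P·diag(16, 81)·P⁻¹ = [[48, 162], [16, 81]] · [[1, −2], [−1, 3]] = [[−114, 390], [−65, 211]].

−65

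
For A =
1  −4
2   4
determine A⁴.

[[−151, −20], [10, −136]]

A² = [[−7, −20], [10, 8]]
A³ = [[−47, −52], [26, −8]]
A⁴ = [[−151, −20], [10, −136]]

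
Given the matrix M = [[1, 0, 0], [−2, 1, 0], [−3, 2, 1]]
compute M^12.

M = I + N where N = [[0, 0, 0], [−2, 0, 0], [−3, 2, 0]] is strictly lower-triangular, so N^3 = 0.
(I + N)^12 = I + 12·N + 66·N^2 = [[1, 0, 0], [−24, 1, 0], [−300, 24, 1]].

[[1, 0, 0], [−24, 1, 0], [−300, 24, 1]]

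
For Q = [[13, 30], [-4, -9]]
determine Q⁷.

[[13117, 32790], [-4372, -10929]]

tr Q = 4 and det Q = 3, so the characteristic polynomial is λ² − (4)λ + (3) with roots 1 and 3.
Eigenvectors give P = [[-5, -3], [2, 1]] with P⁻¹ = [[1, 3], [-2, -5]], and Q = P·diag(1, 3)·P⁻¹.
Then Q⁷ = P·diag(1, 2187)·P⁻¹ = [[-5, -6561], [2, 2187]] · [[1, 3], [-2, -5]] = [[13117, 32790], [-4372, -10929]].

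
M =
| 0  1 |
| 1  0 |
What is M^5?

M² = I (check: tr M = 0 and det M = -1), so M^5 = M since 5 is odd.

[[0, 1], [1, 0]]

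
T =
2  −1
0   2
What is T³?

[[8, −12], [0, 8]]

T² = [[4, −4], [0, 4]]
T³ = [[8, −12], [0, 8]]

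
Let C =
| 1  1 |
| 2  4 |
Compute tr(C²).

21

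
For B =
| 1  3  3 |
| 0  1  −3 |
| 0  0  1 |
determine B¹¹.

B = I + N where N = [[0, 3, 3], [0, 0, −3], [0, 0, 0]] is strictly upper-triangular, so N³ = 0.
(I + N)¹¹ = I + 11·N + 55·N² = [[1, 33, −462], [0, 1, −33], [0, 0, 1]].

[[1, 33, −462], [0, 1, −33], [0, 0, 1]]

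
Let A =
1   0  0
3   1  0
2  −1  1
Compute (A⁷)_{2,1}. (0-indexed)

A = I + N where N = [[0, 0, 0], [3, 0, 0], [2, −1, 0]] is strictly lower-triangular, so N³ = 0.
(I + N)⁷ = I + 7·N + 21·N² = [[1, 0, 0], [21, 1, 0], [−49, −7, 1]].

−7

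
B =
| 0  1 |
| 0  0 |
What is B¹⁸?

[[0, 0], [0, 0]]

B is strictly triangular, hence nilpotent: B² = 0, so B¹⁸ = 0.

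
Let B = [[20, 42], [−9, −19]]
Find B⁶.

[[442, 882], [−189, −377]]

tr B = 1 and det B = −2, so the characteristic polynomial is λ² − (1)λ + (−2) with roots −1 and 2.
Eigenvectors give P = [[−2, 7], [1, −3]] with P⁻¹ = [[3, 7], [1, 2]], and B = P·diag(−1, 2)·P⁻¹.
Then B⁶ = P·diag(1, 64)·P⁻¹ = [[−2, 448], [1, −192]] · [[3, 7], [1, 2]] = [[442, 882], [−189, −377]].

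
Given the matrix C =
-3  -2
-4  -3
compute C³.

C² = [[17, 12], [24, 17]]
C³ = [[-99, -70], [-140, -99]]

[[-99, -70], [-140, -99]]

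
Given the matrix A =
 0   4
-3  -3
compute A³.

[[36, -12], [9, 45]]

A² = [[-12, -12], [9, -3]]
A³ = [[36, -12], [9, 45]]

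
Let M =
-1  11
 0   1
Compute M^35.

M² = I (check: tr M = 0 and det M = -1), so M^35 = M since 35 is odd.

[[-1, 11], [0, 1]]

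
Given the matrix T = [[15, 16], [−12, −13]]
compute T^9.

tr T = 2 and det T = −3, so the characteristic polynomial is λ² − (2)λ + (−3) with roots −1 and 3.
Eigenvectors give P = [[−1, −4], [1, 3]] with P⁻¹ = [[3, 4], [−1, −1]], and T = P·diag(−1, 3)·P⁻¹.
Then T^9 = P·diag(−1, 19683)·P⁻¹ = [[1, −78732], [−1, 59049]] · [[3, 4], [−1, −1]] = [[78735, 78736], [−59052, −59053]].

[[78735, 78736], [−59052, −59053]]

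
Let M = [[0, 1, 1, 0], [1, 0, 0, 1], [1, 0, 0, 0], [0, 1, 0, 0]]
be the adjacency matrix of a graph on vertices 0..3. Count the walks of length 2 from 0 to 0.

The number of length-2 walks from vertex 0 to vertex 0 is entry (0,0) of M^2, where M is the adjacency matrix.
M^2 = [[2, 0, 0, 1], [0, 2, 1, 0], [0, 1, 1, 0], [1, 0, 0, 1]]

2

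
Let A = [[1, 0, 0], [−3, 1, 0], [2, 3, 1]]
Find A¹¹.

[[1, 0, 0], [−33, 1, 0], [−473, 33, 1]]

A = I + N where N = [[0, 0, 0], [−3, 0, 0], [2, 3, 0]] is strictly lower-triangular, so N³ = 0.
(I + N)¹¹ = I + 11·N + 55·N² = [[1, 0, 0], [−33, 1, 0], [−473, 33, 1]].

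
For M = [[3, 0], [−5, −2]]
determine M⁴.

tr M = 1 and det M = −6, so the characteristic polynomial is λ² − (1)λ + (−6) with roots 3 and −2.
Eigenvectors give P = [[−1, 0], [1, 1]] with P⁻¹ = [[−1, 0], [1, 1]], and M = P·diag(3, −2)·P⁻¹.
Then M⁴ = P·diag(81, 16)·P⁻¹ = [[−81, 0], [81, 16]] · [[−1, 0], [1, 1]] = [[81, 0], [−65, 16]].

[[81, 0], [−65, 16]]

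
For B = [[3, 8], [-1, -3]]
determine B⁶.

[[1, 0], [0, 1]]

B² = I (check: tr B = 0 and det B = -1), so B⁶ = I since 6 is even.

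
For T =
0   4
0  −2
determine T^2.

[[0, −8], [0, 4]]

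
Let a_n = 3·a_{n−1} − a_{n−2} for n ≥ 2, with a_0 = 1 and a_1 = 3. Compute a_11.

With companion matrix A = [[3, −1], [1, 0]], [a_n, a_{n−1}]ᵀ = A·[a_{n−1}, a_{n−2}]ᵀ, so [a_11, a_10]ᵀ = A^10·[a_1, a_0]ᵀ.
A^10 = [[17711, −6765], [6765, −2584]], giving [a_11, a_10]ᵀ = [[46368], [17711]].

46368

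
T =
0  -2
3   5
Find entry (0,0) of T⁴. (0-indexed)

tr T = 5 and det T = 6, so the characteristic polynomial is λ² − (5)λ + (6) with roots 3 and 2.
Eigenvectors give P = [[-2, -1], [3, 1]] with P⁻¹ = [[1, 1], [-3, -2]], and T = P·diag(3, 2)·P⁻¹.
Then T⁴ = P·diag(81, 16)·P⁻¹ = [[-162, -16], [243, 16]] · [[1, 1], [-3, -2]] = [[-114, -130], [195, 211]].

-114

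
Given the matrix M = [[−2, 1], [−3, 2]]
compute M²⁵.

[[−2, 1], [−3, 2]]

M² = I (check: tr M = 0 and det M = −1), so M²⁵ = M since 25 is odd.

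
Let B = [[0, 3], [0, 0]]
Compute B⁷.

[[0, 0], [0, 0]]

B is strictly triangular, hence nilpotent: B² = 0, so B⁷ = 0.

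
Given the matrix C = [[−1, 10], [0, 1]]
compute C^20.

[[1, 0], [0, 1]]

C² = I (check: tr C = 0 and det C = −1), so C^20 = I since 20 is even.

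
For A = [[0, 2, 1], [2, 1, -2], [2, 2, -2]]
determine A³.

A² = [[6, 4, -6], [-2, 1, 4], [0, 2, 2]]
A³ = [[-4, 4, 10], [10, 5, -12], [8, 6, -8]]

[[-4, 4, 10], [10, 5, -12], [8, 6, -8]]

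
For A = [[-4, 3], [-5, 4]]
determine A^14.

[[1, 0], [0, 1]]

A² = I (check: tr A = 0 and det A = -1), so A^14 = I since 14 is even.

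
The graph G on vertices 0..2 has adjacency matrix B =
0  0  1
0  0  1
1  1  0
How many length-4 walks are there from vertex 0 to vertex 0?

2

The number of length-4 walks from vertex 0 to vertex 0 is entry (0,0) of B^4, where B is the adjacency matrix.
B^2 = [[1, 1, 0], [1, 1, 0], [0, 0, 2]]
B^3 = [[0, 0, 2], [0, 0, 2], [2, 2, 0]]
B^4 = [[2, 2, 0], [2, 2, 0], [0, 0, 4]]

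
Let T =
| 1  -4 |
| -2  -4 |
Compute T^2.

[[9, 12], [6, 24]]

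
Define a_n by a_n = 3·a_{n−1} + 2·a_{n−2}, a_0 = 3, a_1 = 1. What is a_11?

761549

With companion matrix M = [[3, 2], [1, 0]], [a_n, a_{n−1}]ᵀ = M·[a_{n−1}, a_{n−2}]ᵀ, so [a_11, a_10]ᵀ = M^10·[a_1, a_0]ᵀ.
M^10 = [[283667, 159294], [79647, 44726]], giving [a_11, a_10]ᵀ = [[761549], [213825]].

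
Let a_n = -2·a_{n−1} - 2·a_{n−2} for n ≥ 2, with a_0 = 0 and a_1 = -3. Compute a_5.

12

With companion matrix C = [[-2, -2], [1, 0]], [a_n, a_{n−1}]ᵀ = C·[a_{n−1}, a_{n−2}]ᵀ, so [a_5, a_4]ᵀ = C⁴·[a_1, a_0]ᵀ.
C⁴ = [[-4, 0], [0, -4]], giving [a_5, a_4]ᵀ = [[12], [0]].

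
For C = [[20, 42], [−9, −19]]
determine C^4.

[[106, 210], [−45, −89]]

tr C = 1 and det C = −2, so the characteristic polynomial is λ² − (1)λ + (−2) with roots 2 and −1.
Eigenvectors give P = [[7, −2], [−3, 1]] with P⁻¹ = [[1, 2], [3, 7]], and C = P·diag(2, −1)·P⁻¹.
Then C^4 = P·diag(16, 1)·P⁻¹ = [[112, −2], [−48, 1]] · [[1, 2], [3, 7]] = [[106, 210], [−45, −89]].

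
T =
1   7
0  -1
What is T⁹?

T² = I (check: tr T = 0 and det T = -1), so T⁹ = T since 9 is odd.

[[1, 7], [0, -1]]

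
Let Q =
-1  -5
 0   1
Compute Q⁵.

[[-1, -5], [0, 1]]

Q² = I (check: tr Q = 0 and det Q = -1), so Q⁵ = Q since 5 is odd.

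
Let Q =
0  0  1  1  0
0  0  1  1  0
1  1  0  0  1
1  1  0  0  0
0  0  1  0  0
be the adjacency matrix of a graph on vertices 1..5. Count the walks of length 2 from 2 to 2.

2

The number of length-2 walks from vertex 2 to vertex 2 is entry (2,2) of Q², where Q is the adjacency matrix.
Q² = [[2, 2, 0, 0, 1], [2, 2, 0, 0, 1], [0, 0, 3, 2, 0], [0, 0, 2, 2, 0], [1, 1, 0, 0, 1]]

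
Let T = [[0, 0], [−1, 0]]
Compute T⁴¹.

T is strictly triangular, hence nilpotent: T² = 0, so T⁴¹ = 0.

[[0, 0], [0, 0]]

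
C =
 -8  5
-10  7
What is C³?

[[-62, 35], [-70, 43]]

tr C = -1 and det C = -6, so the characteristic polynomial is λ² − (-1)λ + (-6) with roots 2 and -3.
Eigenvectors give P = [[-1, 1], [-2, 1]] with P⁻¹ = [[1, -1], [2, -1]], and C = P·diag(2, -3)·P⁻¹.
Then C³ = P·diag(8, -27)·P⁻¹ = [[-8, -27], [-16, -27]] · [[1, -1], [2, -1]] = [[-62, 35], [-70, 43]].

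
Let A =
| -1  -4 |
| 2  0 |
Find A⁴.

[[41, -60], [30, 56]]

A² = [[-7, 4], [-2, -8]]
A³ = [[15, 28], [-14, 8]]
A⁴ = [[41, -60], [30, 56]]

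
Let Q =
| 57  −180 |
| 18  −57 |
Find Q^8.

[[6561, 0], [0, 6561]]

tr Q = 0 and det Q = −9, so the characteristic polynomial is λ² − (0)λ + (−9) with roots 3 and −3.
Eigenvectors give P = [[10, 3], [3, 1]] with P⁻¹ = [[1, −3], [−3, 10]], and Q = P·diag(3, −3)·P⁻¹.
Then Q^8 = P·diag(6561, 6561)·P⁻¹ = [[65610, 19683], [19683, 6561]] · [[1, −3], [−3, 10]] = [[6561, 0], [0, 6561]].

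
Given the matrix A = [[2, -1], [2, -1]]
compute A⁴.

[[2, -1], [2, -1]]

A² = A (a projection; rank 1, trace 1), so A⁴ = A.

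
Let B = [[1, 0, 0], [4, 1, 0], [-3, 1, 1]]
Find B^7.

B = I + N where N = [[0, 0, 0], [4, 0, 0], [-3, 1, 0]] is strictly lower-triangular, so N^3 = 0.
(I + N)^7 = I + 7·N + 21·N^2 = [[1, 0, 0], [28, 1, 0], [63, 7, 1]].

[[1, 0, 0], [28, 1, 0], [63, 7, 1]]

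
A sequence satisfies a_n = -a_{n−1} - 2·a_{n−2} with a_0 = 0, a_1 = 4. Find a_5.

With companion matrix M = [[-1, -2], [1, 0]], [a_n, a_{n−1}]ᵀ = M·[a_{n−1}, a_{n−2}]ᵀ, so [a_5, a_4]ᵀ = M⁴·[a_1, a_0]ᵀ.
M⁴ = [[-1, -6], [3, 2]], giving [a_5, a_4]ᵀ = [[-4], [12]].

-4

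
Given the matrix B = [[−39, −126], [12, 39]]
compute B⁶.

tr B = 0 and det B = −9, so the characteristic polynomial is λ² − (0)λ + (−9) with roots 3 and −3.
Eigenvectors give P = [[−3, −7], [1, 2]] with P⁻¹ = [[2, 7], [−1, −3]], and B = P·diag(3, −3)·P⁻¹.
Then B⁶ = P·diag(729, 729)·P⁻¹ = [[−2187, −5103], [729, 1458]] · [[2, 7], [−1, −3]] = [[729, 0], [0, 729]].

[[729, 0], [0, 729]]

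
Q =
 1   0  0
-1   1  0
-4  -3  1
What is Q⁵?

[[1, 0, 0], [-5, 1, 0], [10, -15, 1]]

Q = I + N where N = [[0, 0, 0], [-1, 0, 0], [-4, -3, 0]] is strictly lower-triangular, so N³ = 0.
(I + N)⁵ = I + 5·N + 10·N² = [[1, 0, 0], [-5, 1, 0], [10, -15, 1]].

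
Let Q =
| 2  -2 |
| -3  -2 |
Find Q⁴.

Q² = [[10, 0], [0, 10]]
Q³ = [[20, -20], [-30, -20]]
Q⁴ = [[100, 0], [0, 100]]

[[100, 0], [0, 100]]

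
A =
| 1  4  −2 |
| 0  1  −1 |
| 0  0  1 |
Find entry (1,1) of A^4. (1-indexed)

A = I + N where N = [[0, 4, −2], [0, 0, −1], [0, 0, 0]] is strictly upper-triangular, so N^3 = 0.
(I + N)^4 = I + 4·N + 6·N^2 = [[1, 16, −32], [0, 1, −4], [0, 0, 1]].

1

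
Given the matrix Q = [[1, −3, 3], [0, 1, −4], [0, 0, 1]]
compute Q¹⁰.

Q = I + N where N = [[0, −3, 3], [0, 0, −4], [0, 0, 0]] is strictly upper-triangular, so N³ = 0.
(I + N)¹⁰ = I + 10·N + 45·N² = [[1, −30, 570], [0, 1, −40], [0, 0, 1]].

[[1, −30, 570], [0, 1, −40], [0, 0, 1]]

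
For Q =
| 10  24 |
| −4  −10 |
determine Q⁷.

tr Q = 0 and det Q = −4, so the characteristic polynomial is λ² − (0)λ + (−4) with roots −2 and 2.
Eigenvectors give P = [[−2, 3], [1, −1]] with P⁻¹ = [[1, 3], [1, 2]], and Q = P·diag(−2, 2)·P⁻¹.
Then Q⁷ = P·diag(−128, 128)·P⁻¹ = [[256, 384], [−128, −128]] · [[1, 3], [1, 2]] = [[640, 1536], [−256, −640]].

[[640, 1536], [−256, −640]]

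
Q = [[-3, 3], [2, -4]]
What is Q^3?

[[-87, 129], [86, -130]]

Q^2 = [[15, -21], [-14, 22]]
Q^3 = [[-87, 129], [86, -130]]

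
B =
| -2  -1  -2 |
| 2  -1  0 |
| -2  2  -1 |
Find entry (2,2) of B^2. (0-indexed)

5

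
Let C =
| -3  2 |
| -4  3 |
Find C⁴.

C² = I (check: tr C = 0 and det C = -1), so C⁴ = I since 4 is even.

[[1, 0], [0, 1]]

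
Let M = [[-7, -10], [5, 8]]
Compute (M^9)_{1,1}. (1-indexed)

-20707

tr M = 1 and det M = -6, so the characteristic polynomial is λ² − (1)λ + (-6) with roots -2 and 3.
Eigenvectors give P = [[-2, 1], [1, -1]] with P⁻¹ = [[-1, -1], [-1, -2]], and M = P·diag(-2, 3)·P⁻¹.
Then M^9 = P·diag(-512, 19683)·P⁻¹ = [[1024, 19683], [-512, -19683]] · [[-1, -1], [-1, -2]] = [[-20707, -40390], [20195, 39878]].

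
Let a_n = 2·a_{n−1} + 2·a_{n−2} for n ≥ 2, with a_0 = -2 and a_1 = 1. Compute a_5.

-20

With companion matrix T = [[2, 2], [1, 0]], [a_n, a_{n−1}]ᵀ = T·[a_{n−1}, a_{n−2}]ᵀ, so [a_5, a_4]ᵀ = T^4·[a_1, a_0]ᵀ.
T^4 = [[44, 32], [16, 12]], giving [a_5, a_4]ᵀ = [[-20], [-8]].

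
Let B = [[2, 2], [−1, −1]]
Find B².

[[2, 2], [−1, −1]]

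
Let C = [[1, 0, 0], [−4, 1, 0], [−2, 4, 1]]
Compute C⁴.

[[1, 0, 0], [−16, 1, 0], [−104, 16, 1]]

C = I + N where N = [[0, 0, 0], [−4, 0, 0], [−2, 4, 0]] is strictly lower-triangular, so N³ = 0.
(I + N)⁴ = I + 4·N + 6·N² = [[1, 0, 0], [−16, 1, 0], [−104, 16, 1]].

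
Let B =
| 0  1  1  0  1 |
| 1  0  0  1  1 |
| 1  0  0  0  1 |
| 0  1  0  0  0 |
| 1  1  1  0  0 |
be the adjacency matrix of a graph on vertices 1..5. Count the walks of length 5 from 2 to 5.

37

The number of length-5 walks from vertex 2 to vertex 5 is entry (2,5) of B⁵, where B is the adjacency matrix.
B² = [[3, 1, 1, 1, 2], [1, 3, 2, 0, 1], [1, 2, 2, 0, 1], [1, 0, 0, 1, 1], [2, 1, 1, 1, 3]]
B³ = [[4, 6, 5, 1, 5], [6, 2, 2, 3, 6], [5, 2, 2, 2, 5], [1, 3, 2, 0, 1], [5, 6, 5, 1, 4]]
B⁴ = [[16, 10, 9, 6, 15], [10, 15, 12, 2, 10], [9, 12, 10, 2, 9], [6, 2, 2, 3, 6], [15, 10, 9, 6, 16]]
B⁵ = [[34, 37, 31, 10, 35], [37, 22, 20, 15, 37], [31, 20, 18, 12, 31], [10, 15, 12, 2, 10], [35, 37, 31, 10, 34]]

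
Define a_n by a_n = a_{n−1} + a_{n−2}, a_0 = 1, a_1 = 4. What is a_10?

With companion matrix B = [[1, 1], [1, 0]], [a_n, a_{n−1}]ᵀ = B·[a_{n−1}, a_{n−2}]ᵀ, so [a_10, a_9]ᵀ = B^9·[a_1, a_0]ᵀ.
B^9 = [[55, 34], [34, 21]], giving [a_10, a_9]ᵀ = [[254], [157]].

254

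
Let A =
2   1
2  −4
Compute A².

[[6, −2], [−4, 18]]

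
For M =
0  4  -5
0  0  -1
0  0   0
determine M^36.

[[0, 0, 0], [0, 0, 0], [0, 0, 0]]

M is strictly triangular, hence nilpotent: M^3 = 0, so M^36 = 0.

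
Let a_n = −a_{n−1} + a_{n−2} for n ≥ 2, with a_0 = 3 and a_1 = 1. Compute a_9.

With companion matrix Q = [[−1, 1], [1, 0]], [a_n, a_{n−1}]ᵀ = Q·[a_{n−1}, a_{n−2}]ᵀ, so [a_9, a_8]ᵀ = Q⁸·[a_1, a_0]ᵀ.
Q⁸ = [[34, −21], [−21, 13]], giving [a_9, a_8]ᵀ = [[−29], [18]].

−29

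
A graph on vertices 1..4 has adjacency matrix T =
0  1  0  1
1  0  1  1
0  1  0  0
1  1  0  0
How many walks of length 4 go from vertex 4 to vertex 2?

6

The number of length-4 walks from vertex 4 to vertex 2 is entry (4,2) of T⁴, where T is the adjacency matrix.
T² = [[2, 1, 1, 1], [1, 3, 0, 1], [1, 0, 1, 1], [1, 1, 1, 2]]
T³ = [[2, 4, 1, 3], [4, 2, 3, 4], [1, 3, 0, 1], [3, 4, 1, 2]]
T⁴ = [[7, 6, 4, 6], [6, 11, 2, 6], [4, 2, 3, 4], [6, 6, 4, 7]]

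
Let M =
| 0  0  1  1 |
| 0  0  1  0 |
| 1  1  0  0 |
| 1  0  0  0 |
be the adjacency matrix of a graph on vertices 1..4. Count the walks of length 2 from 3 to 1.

The number of length-2 walks from vertex 3 to vertex 1 is entry (3,1) of M², where M is the adjacency matrix.
M² = [[2, 1, 0, 0], [1, 1, 0, 0], [0, 0, 2, 1], [0, 0, 1, 1]]

0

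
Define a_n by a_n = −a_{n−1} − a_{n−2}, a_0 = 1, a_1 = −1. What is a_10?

−1

With companion matrix B = [[−1, −1], [1, 0]], [a_n, a_{n−1}]ᵀ = B·[a_{n−1}, a_{n−2}]ᵀ, so [a_10, a_9]ᵀ = B⁹·[a_1, a_0]ᵀ.
B⁹ = [[1, 0], [0, 1]], giving [a_10, a_9]ᵀ = [[−1], [1]].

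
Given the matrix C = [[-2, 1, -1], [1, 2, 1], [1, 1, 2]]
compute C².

[[4, -1, 1], [1, 6, 3], [1, 5, 4]]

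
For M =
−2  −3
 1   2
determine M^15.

M² = I (check: tr M = 0 and det M = −1), so M^15 = M since 15 is odd.

[[−2, −3], [1, 2]]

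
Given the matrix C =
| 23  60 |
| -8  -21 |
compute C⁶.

[[4369, 10920], [-1456, -3639]]

tr C = 2 and det C = -3, so the characteristic polynomial is λ² − (2)λ + (-3) with roots -1 and 3.
Eigenvectors give P = [[-5, -3], [2, 1]] with P⁻¹ = [[1, 3], [-2, -5]], and C = P·diag(-1, 3)·P⁻¹.
Then C⁶ = P·diag(1, 729)·P⁻¹ = [[-5, -2187], [2, 729]] · [[1, 3], [-2, -5]] = [[4369, 10920], [-1456, -3639]].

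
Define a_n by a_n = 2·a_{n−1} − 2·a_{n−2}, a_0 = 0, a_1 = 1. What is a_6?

With companion matrix M = [[2, −2], [1, 0]], [a_n, a_{n−1}]ᵀ = M·[a_{n−1}, a_{n−2}]ᵀ, so [a_6, a_5]ᵀ = M^5·[a_1, a_0]ᵀ.
M^5 = [[−8, 8], [−4, 0]], giving [a_6, a_5]ᵀ = [[−8], [−4]].

−8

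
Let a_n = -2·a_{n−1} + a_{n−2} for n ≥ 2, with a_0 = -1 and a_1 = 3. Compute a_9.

With companion matrix C = [[-2, 1], [1, 0]], [a_n, a_{n−1}]ᵀ = C·[a_{n−1}, a_{n−2}]ᵀ, so [a_9, a_8]ᵀ = C⁸·[a_1, a_0]ᵀ.
C⁸ = [[985, -408], [-408, 169]], giving [a_9, a_8]ᵀ = [[3363], [-1393]].

3363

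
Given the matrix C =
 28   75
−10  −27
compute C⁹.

tr C = 1 and det C = −6, so the characteristic polynomial is λ² − (1)λ + (−6) with roots 3 and −2.
Eigenvectors give P = [[−3, −5], [1, 2]] with P⁻¹ = [[−2, −5], [1, 3]], and C = P·diag(3, −2)·P⁻¹.
Then C⁹ = P·diag(19683, −512)·P⁻¹ = [[−59049, 2560], [19683, −1024]] · [[−2, −5], [1, 3]] = [[120658, 302925], [−40390, −101487]].

[[120658, 302925], [−40390, −101487]]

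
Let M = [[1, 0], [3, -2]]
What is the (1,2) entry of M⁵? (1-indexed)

tr M = -1 and det M = -2, so the characteristic polynomial is λ² − (-1)λ + (-2) with roots -2 and 1.
Eigenvectors give P = [[0, 1], [-1, 1]] with P⁻¹ = [[1, -1], [1, 0]], and M = P·diag(-2, 1)·P⁻¹.
Then M⁵ = P·diag(-32, 1)·P⁻¹ = [[0, 1], [32, 1]] · [[1, -1], [1, 0]] = [[1, 0], [33, -32]].

0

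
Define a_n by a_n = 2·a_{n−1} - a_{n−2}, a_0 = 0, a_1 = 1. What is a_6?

With companion matrix M = [[2, -1], [1, 0]], [a_n, a_{n−1}]ᵀ = M·[a_{n−1}, a_{n−2}]ᵀ, so [a_6, a_5]ᵀ = M⁵·[a_1, a_0]ᵀ.
M⁵ = [[6, -5], [5, -4]], giving [a_6, a_5]ᵀ = [[6], [5]].

6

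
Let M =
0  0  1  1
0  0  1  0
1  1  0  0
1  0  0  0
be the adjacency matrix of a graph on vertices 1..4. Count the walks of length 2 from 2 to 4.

The number of length-2 walks from vertex 2 to vertex 4 is entry (2,4) of M^2, where M is the adjacency matrix.
M^2 = [[2, 1, 0, 0], [1, 1, 0, 0], [0, 0, 2, 1], [0, 0, 1, 1]]

0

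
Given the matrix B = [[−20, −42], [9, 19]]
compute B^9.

[[−3590, −7182], [1539, 3079]]

tr B = −1 and det B = −2, so the characteristic polynomial is λ² − (−1)λ + (−2) with roots −2 and 1.
Eigenvectors give P = [[7, −2], [−3, 1]] with P⁻¹ = [[1, 2], [3, 7]], and B = P·diag(−2, 1)·P⁻¹.
Then B^9 = P·diag(−512, 1)·P⁻¹ = [[−3584, −2], [1536, 1]] · [[1, 2], [3, 7]] = [[−3590, −7182], [1539, 3079]].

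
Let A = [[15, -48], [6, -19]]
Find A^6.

tr A = -4 and det A = 3, so the characteristic polynomial is λ² − (-4)λ + (3) with roots -1 and -3.
Eigenvectors give P = [[3, 8], [1, 3]] with P⁻¹ = [[3, -8], [-1, 3]], and A = P·diag(-1, -3)·P⁻¹.
Then A^6 = P·diag(1, 729)·P⁻¹ = [[3, 5832], [1, 2187]] · [[3, -8], [-1, 3]] = [[-5823, 17472], [-2184, 6553]].

[[-5823, 17472], [-2184, 6553]]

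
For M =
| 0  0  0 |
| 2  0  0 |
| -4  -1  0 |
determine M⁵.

[[0, 0, 0], [0, 0, 0], [0, 0, 0]]

M is strictly triangular, hence nilpotent: M³ = 0, so M⁵ = 0.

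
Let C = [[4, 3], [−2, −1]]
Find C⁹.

[[1534, 1533], [−1022, −1021]]

tr C = 3 and det C = 2, so the characteristic polynomial is λ² − (3)λ + (2) with roots 2 and 1.
Eigenvectors give P = [[−3, 1], [2, −1]] with P⁻¹ = [[−1, −1], [−2, −3]], and C = P·diag(2, 1)·P⁻¹.
Then C⁹ = P·diag(512, 1)·P⁻¹ = [[−1536, 1], [1024, −1]] · [[−1, −1], [−2, −3]] = [[1534, 1533], [−1022, −1021]].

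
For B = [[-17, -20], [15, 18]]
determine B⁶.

[[-1931, -2660], [1995, 2724]]

tr B = 1 and det B = -6, so the characteristic polynomial is λ² − (1)λ + (-6) with roots -2 and 3.
Eigenvectors give P = [[4, -1], [-3, 1]] with P⁻¹ = [[1, 1], [3, 4]], and B = P·diag(-2, 3)·P⁻¹.
Then B⁶ = P·diag(64, 729)·P⁻¹ = [[256, -729], [-192, 729]] · [[1, 1], [3, 4]] = [[-1931, -2660], [1995, 2724]].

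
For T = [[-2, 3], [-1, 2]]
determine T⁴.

T² = I (check: tr T = 0 and det T = -1), so T⁴ = I since 4 is even.

[[1, 0], [0, 1]]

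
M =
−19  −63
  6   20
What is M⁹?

[[−3079, −10773], [1026, 3590]]

tr M = 1 and det M = −2, so the characteristic polynomial is λ² − (1)λ + (−2) with roots −1 and 2.
Eigenvectors give P = [[7, −3], [−2, 1]] with P⁻¹ = [[1, 3], [2, 7]], and M = P·diag(−1, 2)·P⁻¹.
Then M⁹ = P·diag(−1, 512)·P⁻¹ = [[−7, −1536], [2, 512]] · [[1, 3], [2, 7]] = [[−3079, −10773], [1026, 3590]].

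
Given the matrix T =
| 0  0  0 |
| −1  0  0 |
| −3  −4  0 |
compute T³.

[[0, 0, 0], [0, 0, 0], [0, 0, 0]]

T is strictly triangular, hence nilpotent: T³ = 0, so T³ = 0.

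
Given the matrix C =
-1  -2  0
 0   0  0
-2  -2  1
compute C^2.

[[1, 2, 0], [0, 0, 0], [0, 2, 1]]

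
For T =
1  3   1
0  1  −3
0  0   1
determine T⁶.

T = I + N where N = [[0, 3, 1], [0, 0, −3], [0, 0, 0]] is strictly upper-triangular, so N³ = 0.
(I + N)⁶ = I + 6·N + 15·N² = [[1, 18, −129], [0, 1, −18], [0, 0, 1]].

[[1, 18, −129], [0, 1, −18], [0, 0, 1]]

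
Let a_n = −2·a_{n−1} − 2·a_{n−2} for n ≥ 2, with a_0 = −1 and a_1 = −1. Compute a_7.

24

With companion matrix B = [[−2, −2], [1, 0]], [a_n, a_{n−1}]ᵀ = B·[a_{n−1}, a_{n−2}]ᵀ, so [a_7, a_6]ᵀ = B⁶·[a_1, a_0]ᵀ.
B⁶ = [[−8, −16], [8, 8]], giving [a_7, a_6]ᵀ = [[24], [−16]].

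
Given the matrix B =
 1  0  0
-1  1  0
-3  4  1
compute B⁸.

[[1, 0, 0], [-8, 1, 0], [-136, 32, 1]]

B = I + N where N = [[0, 0, 0], [-1, 0, 0], [-3, 4, 0]] is strictly lower-triangular, so N³ = 0.
(I + N)⁸ = I + 8·N + 28·N² = [[1, 0, 0], [-8, 1, 0], [-136, 32, 1]].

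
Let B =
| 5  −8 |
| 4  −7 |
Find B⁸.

tr B = −2 and det B = −3, so the characteristic polynomial is λ² − (−2)λ + (−3) with roots 1 and −3.
Eigenvectors give P = [[−2, 1], [−1, 1]] with P⁻¹ = [[−1, 1], [−1, 2]], and B = P·diag(1, −3)·P⁻¹.
Then B⁸ = P·diag(1, 6561)·P⁻¹ = [[−2, 6561], [−1, 6561]] · [[−1, 1], [−1, 2]] = [[−6559, 13120], [−6560, 13121]].

[[−6559, 13120], [−6560, 13121]]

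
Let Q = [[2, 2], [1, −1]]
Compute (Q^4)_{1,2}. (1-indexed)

Q^2 = [[6, 2], [1, 3]]
Q^3 = [[14, 10], [5, −1]]
Q^4 = [[38, 18], [9, 11]]

18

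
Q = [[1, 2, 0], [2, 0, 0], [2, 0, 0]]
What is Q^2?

[[5, 2, 0], [2, 4, 0], [2, 4, 0]]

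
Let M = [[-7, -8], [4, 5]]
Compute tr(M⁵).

-242

tr M = -2 and det M = -3, so the characteristic polynomial is λ² − (-2)λ + (-3) with roots 1 and -3.
Eigenvectors give P = [[-1, -2], [1, 1]] with P⁻¹ = [[1, 2], [-1, -1]], and M = P·diag(1, -3)·P⁻¹.
Then M⁵ = P·diag(1, -243)·P⁻¹ = [[-1, 486], [1, -243]] · [[1, 2], [-1, -1]] = [[-487, -488], [244, 245]].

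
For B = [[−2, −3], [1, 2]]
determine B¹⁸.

B² = I (check: tr B = 0 and det B = −1), so B¹⁸ = I since 18 is even.

[[1, 0], [0, 1]]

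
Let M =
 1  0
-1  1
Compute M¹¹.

[[1, 0], [-11, 1]]

M = I + N where N = [[0, 0], [-1, 0]] is strictly lower-triangular, so N² = 0.
(I + N)¹¹ = I + 11·N = [[1, 0], [-11, 1]].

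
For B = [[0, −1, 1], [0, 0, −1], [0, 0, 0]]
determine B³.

[[0, 0, 0], [0, 0, 0], [0, 0, 0]]

B is strictly triangular, hence nilpotent: B³ = 0, so B³ = 0.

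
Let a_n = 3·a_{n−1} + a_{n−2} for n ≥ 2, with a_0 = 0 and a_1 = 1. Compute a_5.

109

With companion matrix Q = [[3, 1], [1, 0]], [a_n, a_{n−1}]ᵀ = Q·[a_{n−1}, a_{n−2}]ᵀ, so [a_5, a_4]ᵀ = Q⁴·[a_1, a_0]ᵀ.
Q⁴ = [[109, 33], [33, 10]], giving [a_5, a_4]ᵀ = [[109], [33]].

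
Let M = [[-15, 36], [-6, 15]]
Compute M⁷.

tr M = 0 and det M = -9, so the characteristic polynomial is λ² − (0)λ + (-9) with roots 3 and -3.
Eigenvectors give P = [[2, 3], [1, 1]] with P⁻¹ = [[-1, 3], [1, -2]], and M = P·diag(3, -3)·P⁻¹.
Then M⁷ = P·diag(2187, -2187)·P⁻¹ = [[4374, -6561], [2187, -2187]] · [[-1, 3], [1, -2]] = [[-10935, 26244], [-4374, 10935]].

[[-10935, 26244], [-4374, 10935]]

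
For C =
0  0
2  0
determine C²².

C is strictly triangular, hence nilpotent: C² = 0, so C²² = 0.

[[0, 0], [0, 0]]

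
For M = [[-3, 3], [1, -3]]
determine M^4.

M^2 = [[12, -18], [-6, 12]]
M^3 = [[-54, 90], [30, -54]]
M^4 = [[252, -432], [-144, 252]]

[[252, -432], [-144, 252]]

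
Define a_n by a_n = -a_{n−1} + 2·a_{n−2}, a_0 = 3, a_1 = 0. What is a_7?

-126

With companion matrix A = [[-1, 2], [1, 0]], [a_n, a_{n−1}]ᵀ = A·[a_{n−1}, a_{n−2}]ᵀ, so [a_7, a_6]ᵀ = A⁶·[a_1, a_0]ᵀ.
A⁶ = [[43, -42], [-21, 22]], giving [a_7, a_6]ᵀ = [[-126], [66]].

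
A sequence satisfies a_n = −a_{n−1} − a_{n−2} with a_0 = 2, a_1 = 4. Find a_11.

−6

With companion matrix T = [[−1, −1], [1, 0]], [a_n, a_{n−1}]ᵀ = T·[a_{n−1}, a_{n−2}]ᵀ, so [a_11, a_10]ᵀ = T¹⁰·[a_1, a_0]ᵀ.
T¹⁰ = [[−1, −1], [1, 0]], giving [a_11, a_10]ᵀ = [[−6], [4]].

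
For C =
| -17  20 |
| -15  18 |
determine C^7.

tr C = 1 and det C = -6, so the characteristic polynomial is λ² − (1)λ + (-6) with roots -2 and 3.
Eigenvectors give P = [[-4, 1], [-3, 1]] with P⁻¹ = [[-1, 1], [-3, 4]], and C = P·diag(-2, 3)·P⁻¹.
Then C^7 = P·diag(-128, 2187)·P⁻¹ = [[512, 2187], [384, 2187]] · [[-1, 1], [-3, 4]] = [[-7073, 9260], [-6945, 9132]].

[[-7073, 9260], [-6945, 9132]]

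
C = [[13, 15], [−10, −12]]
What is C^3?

tr C = 1 and det C = −6, so the characteristic polynomial is λ² − (1)λ + (−6) with roots −2 and 3.
Eigenvectors give P = [[−1, 3], [1, −2]] with P⁻¹ = [[2, 3], [1, 1]], and C = P·diag(−2, 3)·P⁻¹.
Then C^3 = P·diag(−8, 27)·P⁻¹ = [[8, 81], [−8, −54]] · [[2, 3], [1, 1]] = [[97, 105], [−70, −78]].

[[97, 105], [−70, −78]]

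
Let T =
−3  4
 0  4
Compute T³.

T² = [[9, 4], [0, 16]]
T³ = [[−27, 52], [0, 64]]

[[−27, 52], [0, 64]]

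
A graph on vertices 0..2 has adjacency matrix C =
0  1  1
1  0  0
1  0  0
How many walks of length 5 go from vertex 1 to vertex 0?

4

The number of length-5 walks from vertex 1 to vertex 0 is entry (1,0) of C^5, where C is the adjacency matrix.
C^2 = [[2, 0, 0], [0, 1, 1], [0, 1, 1]]
C^3 = [[0, 2, 2], [2, 0, 0], [2, 0, 0]]
C^4 = [[4, 0, 0], [0, 2, 2], [0, 2, 2]]
C^5 = [[0, 4, 4], [4, 0, 0], [4, 0, 0]]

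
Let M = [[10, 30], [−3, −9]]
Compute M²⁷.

M² = M (a projection; rank 1, trace 1), so M²⁷ = M.

[[10, 30], [−3, −9]]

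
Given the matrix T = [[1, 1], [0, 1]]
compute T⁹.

[[1, 9], [0, 1]]

T = I + N where N = [[0, 1], [0, 0]] is strictly upper-triangular, so N² = 0.
(I + N)⁹ = I + 9·N = [[1, 9], [0, 1]].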